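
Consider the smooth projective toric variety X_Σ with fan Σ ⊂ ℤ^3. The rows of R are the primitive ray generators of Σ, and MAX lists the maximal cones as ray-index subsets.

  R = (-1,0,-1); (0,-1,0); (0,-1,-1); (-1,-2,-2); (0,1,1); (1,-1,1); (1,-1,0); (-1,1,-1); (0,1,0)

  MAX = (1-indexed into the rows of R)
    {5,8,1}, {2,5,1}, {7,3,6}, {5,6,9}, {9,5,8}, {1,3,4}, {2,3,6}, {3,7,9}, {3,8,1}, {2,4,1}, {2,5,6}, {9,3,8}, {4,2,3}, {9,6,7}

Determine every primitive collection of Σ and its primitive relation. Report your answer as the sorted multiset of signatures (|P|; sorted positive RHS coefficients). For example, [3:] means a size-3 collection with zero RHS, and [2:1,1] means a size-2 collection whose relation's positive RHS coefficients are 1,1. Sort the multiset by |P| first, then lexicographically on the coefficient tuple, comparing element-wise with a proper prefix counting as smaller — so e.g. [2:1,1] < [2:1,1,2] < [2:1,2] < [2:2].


|primitive collections| = 17. Relations:

  {2,9}:  v_{2} + v_{9} = 0  so sig = [2:]
  {3,5}:  v_{3} + v_{5} = 0  so sig = [2:]
  {6,8}:  v_{6} + v_{8} = 0  so sig = [2:]
  {1,6}:  v_{1} + v_{6} = v_{2}  so sig = [2:1]
  {1,7}:  v_{1} + v_{7} = v_{3}  so sig = [2:1]
  {1,9}:  v_{1} + v_{9} = v_{8}  so sig = [2:1]
  {2,8}:  v_{2} + v_{8} = v_{1}  so sig = [2:1]
  {2,7}:  v_{2} + v_{7} = v_{3} + v_{6}  so sig = [2:1,1]
  {4,5}:  v_{4} + v_{5} = v_{1} + v_{2}  so sig = [2:1,1]
  {4,9}:  v_{4} + v_{9} = v_{1} + v_{3}  so sig = [2:1,1]
  {5,7}:  v_{5} + v_{7} = v_{6} + v_{9}  so sig = [2:1,1]
  {7,8}:  v_{7} + v_{8} = v_{3} + v_{9}  so sig = [2:1,1]
  {4,6}:  v_{4} + v_{6} = 2·v_{2} + v_{3}  so sig = [2:1,2]
  {4,7}:  v_{4} + v_{7} = v_{2} + 2·v_{3}  so sig = [2:1,2]
  {4,8}:  v_{4} + v_{8} = 2·v_{1} + v_{3}  so sig = [2:1,2]
  {1,2,3}:  v_{1} + v_{2} + v_{3} = v_{4}  so sig = [3:1]
  {3,6,9}:  v_{3} + v_{6} + v_{9} = v_{7}  so sig = [3:1]

Sorted signature multiset PRS(X):
    |P|=2: 15 collections, coeffs (), (), (), (1), (1), (1), (1), (1,1), (1,1), (1,1), (1,1), (1,1), (1,2), (1,2), (1,2)
    |P|=3: 2 collections, coeffs (1), (1)


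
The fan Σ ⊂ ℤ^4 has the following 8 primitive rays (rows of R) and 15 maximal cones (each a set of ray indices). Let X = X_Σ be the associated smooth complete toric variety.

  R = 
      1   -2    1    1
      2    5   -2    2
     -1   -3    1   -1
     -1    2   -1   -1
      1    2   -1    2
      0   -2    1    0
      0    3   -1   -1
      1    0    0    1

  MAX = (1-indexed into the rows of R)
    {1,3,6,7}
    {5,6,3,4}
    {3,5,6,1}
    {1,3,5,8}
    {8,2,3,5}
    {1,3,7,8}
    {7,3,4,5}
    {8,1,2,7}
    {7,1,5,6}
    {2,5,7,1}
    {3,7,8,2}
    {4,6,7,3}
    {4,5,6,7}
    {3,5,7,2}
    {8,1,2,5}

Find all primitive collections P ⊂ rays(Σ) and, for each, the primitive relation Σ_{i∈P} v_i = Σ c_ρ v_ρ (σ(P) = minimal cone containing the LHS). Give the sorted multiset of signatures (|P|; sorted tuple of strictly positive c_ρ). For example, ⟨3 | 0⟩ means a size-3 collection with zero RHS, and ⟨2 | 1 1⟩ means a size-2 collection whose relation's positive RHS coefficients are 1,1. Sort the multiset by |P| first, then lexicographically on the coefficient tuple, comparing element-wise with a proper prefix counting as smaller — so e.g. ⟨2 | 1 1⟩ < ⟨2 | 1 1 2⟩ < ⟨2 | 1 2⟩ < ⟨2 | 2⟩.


9 collections generate NE(X_Σ); each relation:

  P = {1,4}:  v_{1} + v_{4} = 0  →  sig = ⟨2 | 0⟩
  P = {6,8}:  v_{6} + v_{8} = v_{1}  →  sig = ⟨2 | 1⟩
  P = {2,6}:  v_{2} + v_{6} = v_{1} + v_{5} + v_{7}  →  sig = ⟨2 | 1 1 1⟩
  P = {4,8}:  v_{4} + v_{8} = v_{3} + v_{5} + v_{7}  →  sig = ⟨2 | 1 1 1⟩
  P = {2,4}:  v_{2} + v_{4} = v_{3} + 2·v_{5} + 2·v_{7}  →  sig = ⟨2 | 1 2 2⟩
  P = {5,7,8}:  v_{5} + v_{7} + v_{8} = v_{2}  →  sig = ⟨3 | 1⟩
  P = {1,2,3}:  v_{1} + v_{2} + v_{3} = 2·v_{8}  →  sig = ⟨3 | 2⟩
  P = {3,5,6,7}:  v_{3} + v_{5} + v_{6} + v_{7} = 0  →  sig = ⟨4 | 0⟩
  P = {1,3,5,7}:  v_{1} + v_{3} + v_{5} + v_{7} = v_{8}  →  sig = ⟨4 | 1⟩

Signatures (|P|; sorted positive RHS coefficients), sorted:
{ ⟨2 | 0⟩,  ⟨2 | 1⟩,  ⟨2 | 1 1 1⟩ ×2,  ⟨2 | 1 2 2⟩,  ⟨3 | 1⟩,  ⟨3 | 2⟩,  ⟨4 | 0⟩,  ⟨4 | 1⟩ }


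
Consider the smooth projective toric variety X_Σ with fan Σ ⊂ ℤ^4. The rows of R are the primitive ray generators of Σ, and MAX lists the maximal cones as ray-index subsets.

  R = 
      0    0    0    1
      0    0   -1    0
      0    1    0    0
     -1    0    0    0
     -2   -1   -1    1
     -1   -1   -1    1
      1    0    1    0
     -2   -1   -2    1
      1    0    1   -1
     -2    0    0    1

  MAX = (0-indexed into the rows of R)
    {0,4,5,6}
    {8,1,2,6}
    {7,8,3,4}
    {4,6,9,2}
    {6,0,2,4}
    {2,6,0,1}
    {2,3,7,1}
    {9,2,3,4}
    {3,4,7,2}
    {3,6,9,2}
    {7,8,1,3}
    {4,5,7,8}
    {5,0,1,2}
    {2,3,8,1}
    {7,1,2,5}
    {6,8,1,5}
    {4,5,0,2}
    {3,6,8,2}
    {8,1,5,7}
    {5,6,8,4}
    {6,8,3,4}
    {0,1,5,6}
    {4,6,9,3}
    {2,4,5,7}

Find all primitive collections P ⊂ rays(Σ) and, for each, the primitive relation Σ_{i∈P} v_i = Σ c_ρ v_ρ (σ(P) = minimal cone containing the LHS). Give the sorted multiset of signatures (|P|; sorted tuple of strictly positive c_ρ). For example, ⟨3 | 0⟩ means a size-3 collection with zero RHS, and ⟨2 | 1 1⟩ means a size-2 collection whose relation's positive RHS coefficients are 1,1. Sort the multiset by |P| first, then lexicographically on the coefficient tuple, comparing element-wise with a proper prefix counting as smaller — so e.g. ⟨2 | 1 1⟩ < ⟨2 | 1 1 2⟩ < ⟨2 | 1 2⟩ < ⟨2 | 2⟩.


17 minimal non-faces of Δ(Σ) (on 10 rays):

  • {0,8}:  v_{0} + v_{8} = v_{6} ; sig = ⟨2 | 1⟩
  • {1,4}:  v_{1} + v_{4} = v_{7} ; sig = ⟨2 | 1⟩
  • {3,5}:  v_{3} + v_{5} = v_{4} ; sig = ⟨2 | 1⟩
  • {6,7}:  v_{6} + v_{7} = v_{5} ; sig = ⟨2 | 1⟩
  • {1,9}:  v_{1} + v_{9} = v_{2} + v_{4} ; sig = ⟨2 | 1 1⟩
  • {0,3}:  v_{0} + v_{3} = v_{2} + v_{4} + v_{6} ; sig = ⟨2 | 1 1 1⟩
  • {5,9}:  v_{5} + v_{9} = v_{2} + 2·v_{4} + v_{6} ; sig = ⟨2 | 1 1 2⟩
  • {0,7}:  v_{0} + v_{7} = v_{2} + 2·v_{5} ; sig = ⟨2 | 1 2⟩
  • {7,9}:  v_{7} + v_{9} = v_{2} + 2·v_{4} ; sig = ⟨2 | 1 2⟩
  • {8,9}:  v_{8} + v_{9} = 2·v_{3} + v_{6} ; sig = ⟨2 | 1 2⟩
  • {0,9}:  v_{0} + v_{9} = 2·v_{2} + 2·v_{4} + 2·v_{6} ; sig = ⟨2 | 2 2 2⟩
  • {1,3,6}:  v_{1} + v_{3} + v_{6} = 0 ; sig = ⟨3 | 0⟩
  • {2,5,8}:  v_{2} + v_{5} + v_{8} = 0 ; sig = ⟨3 | 0⟩
  • {2,4,8}:  v_{2} + v_{4} + v_{8} = v_{3} ; sig = ⟨3 | 1⟩
  • {2,5,6}:  v_{2} + v_{5} + v_{6} = v_{0} ; sig = ⟨3 | 1⟩
  • {2,7,8}:  v_{2} + v_{7} + v_{8} = v_{1} + v_{3} ; sig = ⟨3 | 1 1⟩
  • {2,3,4,6}:  v_{2} + v_{3} + v_{4} + v_{6} = v_{9} ; sig = ⟨4 | 1⟩

so the primitive-relation signature multiset is
    |P|=2: 11 collections, coeffs (1), (1), (1), (1), (1,1), (1,1,1), (1,1,2), (1,2), (1,2), (1,2), (2,2,2)
    |P|=3: 5 collections, coeffs (), (), (1), (1), (1,1)
    |P|=4: 1 collection, coeffs (1)


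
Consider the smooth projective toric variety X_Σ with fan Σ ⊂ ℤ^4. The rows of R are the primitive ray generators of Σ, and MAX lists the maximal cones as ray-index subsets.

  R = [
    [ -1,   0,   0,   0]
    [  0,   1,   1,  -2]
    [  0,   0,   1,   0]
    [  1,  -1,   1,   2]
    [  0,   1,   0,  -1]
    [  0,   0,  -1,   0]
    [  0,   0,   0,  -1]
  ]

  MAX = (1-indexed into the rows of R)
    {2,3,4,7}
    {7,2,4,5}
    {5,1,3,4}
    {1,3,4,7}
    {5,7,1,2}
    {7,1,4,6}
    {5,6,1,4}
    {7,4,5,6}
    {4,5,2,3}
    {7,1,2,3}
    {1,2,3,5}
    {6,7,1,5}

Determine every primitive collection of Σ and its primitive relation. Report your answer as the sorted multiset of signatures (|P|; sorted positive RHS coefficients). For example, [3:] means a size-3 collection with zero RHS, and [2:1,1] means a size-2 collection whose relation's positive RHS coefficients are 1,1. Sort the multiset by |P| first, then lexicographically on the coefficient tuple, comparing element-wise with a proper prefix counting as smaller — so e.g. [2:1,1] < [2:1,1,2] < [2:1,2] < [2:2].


The 5 primitive collections of Σ (r=7, n=4):

  • {3,6}:  v_{3} + v_{6} = 0 — sig = [2:]
  • {2,6}:  v_{2} + v_{6} = v_{5} + v_{7} — sig = [2:1,1]
  • {3,5,7}:  v_{3} + v_{5} + v_{7} = v_{2} — sig = [3:1]
  • {1,2,4}:  v_{1} + v_{2} + v_{4} = 2·v_{3} — sig = [3:2]
  • {1,4,5,7}:  v_{1} + v_{4} + v_{5} + v_{7} = v_{3} — sig = [4:1]

Sorted signature multiset PRS(X):
[[2:], [2:1,1], [3:1], [3:2], [4:1]]


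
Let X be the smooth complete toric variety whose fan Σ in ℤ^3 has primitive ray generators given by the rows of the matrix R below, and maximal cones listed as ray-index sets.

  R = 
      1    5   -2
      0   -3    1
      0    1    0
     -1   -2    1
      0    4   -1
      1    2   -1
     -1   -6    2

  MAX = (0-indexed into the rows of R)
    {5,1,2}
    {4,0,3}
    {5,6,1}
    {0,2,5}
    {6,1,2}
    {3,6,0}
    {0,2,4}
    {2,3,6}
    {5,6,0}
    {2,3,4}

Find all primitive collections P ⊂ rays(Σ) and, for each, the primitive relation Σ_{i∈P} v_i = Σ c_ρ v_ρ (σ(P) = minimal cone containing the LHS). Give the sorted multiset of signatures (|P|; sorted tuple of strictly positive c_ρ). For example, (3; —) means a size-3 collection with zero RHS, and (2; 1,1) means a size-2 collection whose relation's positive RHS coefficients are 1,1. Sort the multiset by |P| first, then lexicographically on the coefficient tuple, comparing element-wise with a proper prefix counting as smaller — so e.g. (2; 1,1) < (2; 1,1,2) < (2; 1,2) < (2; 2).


Σ has 9 primitive collections:

  • {3,5}:  v_{3} + v_{5} = 0  ⇒ sig = (2; —)
  • {0,1}:  v_{0} + v_{1} = v_{5}  ⇒ sig = (2; 1)
  • {1,4}:  v_{1} + v_{4} = v_{2}  ⇒ sig = (2; 1)
  • {4,6}:  v_{4} + v_{6} = v_{3}  ⇒ sig = (2; 1)
  • {1,3}:  v_{1} + v_{3} = v_{2} + v_{6}  ⇒ sig = (2; 1,1)
  • {4,5}:  v_{4} + v_{5} = v_{0} + v_{2}  ⇒ sig = (2; 1,1)
  • {0,2,6}:  v_{0} + v_{2} + v_{6} = 0  ⇒ sig = (3; —)
  • {0,2,3}:  v_{0} + v_{2} + v_{3} = v_{4}  ⇒ sig = (3; 1)
  • {2,5,6}:  v_{2} + v_{5} + v_{6} = v_{1}  ⇒ sig = (3; 1)

so the primitive-relation signature multiset is
    (2; —)
    (2; 1)
    (2; 1)
    (2; 1)
    (2; 1,1)
    (2; 1,1)
    (3; —)
    (3; 1)
    (3; 1)


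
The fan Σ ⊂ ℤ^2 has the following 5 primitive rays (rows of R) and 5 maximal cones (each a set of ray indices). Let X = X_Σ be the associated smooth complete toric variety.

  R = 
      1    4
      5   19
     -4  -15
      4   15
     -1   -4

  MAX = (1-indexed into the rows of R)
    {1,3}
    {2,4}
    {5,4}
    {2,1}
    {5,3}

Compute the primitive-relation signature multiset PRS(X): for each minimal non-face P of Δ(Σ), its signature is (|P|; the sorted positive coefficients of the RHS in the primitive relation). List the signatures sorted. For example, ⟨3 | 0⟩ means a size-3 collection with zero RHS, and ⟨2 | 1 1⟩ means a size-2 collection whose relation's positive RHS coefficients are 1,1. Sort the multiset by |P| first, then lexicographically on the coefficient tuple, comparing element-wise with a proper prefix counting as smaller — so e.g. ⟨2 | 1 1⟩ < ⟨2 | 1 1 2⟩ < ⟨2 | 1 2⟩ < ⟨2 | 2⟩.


The 5 primitive collections of Σ (r=5, n=2):

  P = {1,5}:  v_{1} + v_{5} = 0  →  sig = ⟨2 | 0⟩
  P = {3,4}:  v_{3} + v_{4} = 0  →  sig = ⟨2 | 0⟩
  P = {1,4}:  v_{1} + v_{4} = v_{2}  →  sig = ⟨2 | 1⟩
  P = {2,3}:  v_{2} + v_{3} = v_{1}  →  sig = ⟨2 | 1⟩
  P = {2,5}:  v_{2} + v_{5} = v_{4}  →  sig = ⟨2 | 1⟩

Hence PRS(X_Σ) =
{ ⟨2 | 0⟩ ×2,  ⟨2 | 1⟩ ×3 }


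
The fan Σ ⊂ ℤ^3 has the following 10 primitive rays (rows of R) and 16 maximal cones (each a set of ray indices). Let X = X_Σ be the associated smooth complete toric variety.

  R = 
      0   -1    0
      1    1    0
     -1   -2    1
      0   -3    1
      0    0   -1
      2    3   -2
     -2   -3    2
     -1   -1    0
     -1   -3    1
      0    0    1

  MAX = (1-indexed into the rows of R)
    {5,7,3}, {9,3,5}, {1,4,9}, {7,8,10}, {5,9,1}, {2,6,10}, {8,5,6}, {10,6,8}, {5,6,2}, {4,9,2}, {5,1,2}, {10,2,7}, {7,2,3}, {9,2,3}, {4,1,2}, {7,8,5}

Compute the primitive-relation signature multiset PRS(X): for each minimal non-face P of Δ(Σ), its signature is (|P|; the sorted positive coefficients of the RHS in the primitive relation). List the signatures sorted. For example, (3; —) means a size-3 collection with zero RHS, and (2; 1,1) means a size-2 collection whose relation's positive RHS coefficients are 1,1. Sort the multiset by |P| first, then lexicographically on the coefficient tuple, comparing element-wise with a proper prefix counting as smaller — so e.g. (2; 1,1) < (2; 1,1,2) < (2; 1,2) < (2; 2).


|primitive collections| = 25. Relations:

  • {2,8}:  v_{2} + v_{8} = 0  ⇒ sig = (2; —)
  • {5,10}:  v_{5} + v_{10} = 0  ⇒ sig = (2; —)
  • {6,7}:  v_{6} + v_{7} = 0  ⇒ sig = (2; —)
  • {1,3}:  v_{1} + v_{3} = v_{9}  ⇒ sig = (2; 1)
  • {1,8}:  v_{1} + v_{8} = v_{3} + v_{5}  ⇒ sig = (2; 1,1)
  • {1,10}:  v_{1} + v_{10} = v_{2} + v_{3}  ⇒ sig = (2; 1,1)
  • {3,6}:  v_{3} + v_{6} = v_{2} + v_{5}  ⇒ sig = (2; 1,1)
  • {3,8}:  v_{3} + v_{8} = v_{5} + v_{7}  ⇒ sig = (2; 1,1)
  • {3,10}:  v_{3} + v_{10} = v_{2} + v_{7}  ⇒ sig = (2; 1,1)
  • {4,8}:  v_{4} + v_{8} = v_{1} + v_{9}  ⇒ sig = (2; 1,1)
  • {6,9}:  v_{6} + v_{9} = v_{1} + v_{2} + v_{5}  ⇒ sig = (2; 1,1,1)
  • {4,7}:  v_{4} + v_{7} = v_{2} + 2·v_{3} + v_{9}  ⇒ sig = (2; 1,1,2)
  • {4,10}:  v_{4} + v_{10} = 2·v_{2} + v_{3} + v_{9}  ⇒ sig = (2; 1,1,2)
  • {3,4}:  v_{3} + v_{4} = v_{2} + 2·v_{9}  ⇒ sig = (2; 1,2)
  • {8,9}:  v_{8} + v_{9} = 2·v_{3} + v_{5}  ⇒ sig = (2; 1,2)
  • {9,10}:  v_{9} + v_{10} = v_{2} + 2·v_{3}  ⇒ sig = (2; 1,2)
  • {4,6}:  v_{4} + v_{6} = 2·v_{1} + 2·v_{2} + v_{5}  ⇒ sig = (2; 1,2,2)
  • {1,7}:  v_{1} + v_{7} = 2·v_{3}  ⇒ sig = (2; 2)
  • {1,6}:  v_{1} + v_{6} = 2·v_{2} + 2·v_{5}  ⇒ sig = (2; 2,2)
  • {4,5}:  v_{4} + v_{5} = 3·v_{1}  ⇒ sig = (2; 3)
  • {7,9}:  v_{7} + v_{9} = 3·v_{3}  ⇒ sig = (2; 3)
  • {1,2,9}:  v_{1} + v_{2} + v_{9} = v_{4}  ⇒ sig = (3; 1)
  • {2,3,5}:  v_{2} + v_{3} + v_{5} = v_{1}  ⇒ sig = (3; 1)
  • {2,5,7}:  v_{2} + v_{5} + v_{7} = v_{3}  ⇒ sig = (3; 1)
  • {2,5,9}:  v_{2} + v_{5} + v_{9} = 2·v_{1}  ⇒ sig = (3; 2)

Sorted signature multiset PRS(X):
    |P|=2: 21 collections, coeffs (), (), (), (1), (1,1), (1,1), (1,1), (1,1), (1,1), (1,1), (1,1,1), (1,1,2), (1,1,2), (1,2), (1,2), (1,2), (1,2,2), (2), (2,2), (3), (3)
    |P|=3: 4 collections, coeffs (1), (1), (1), (2)


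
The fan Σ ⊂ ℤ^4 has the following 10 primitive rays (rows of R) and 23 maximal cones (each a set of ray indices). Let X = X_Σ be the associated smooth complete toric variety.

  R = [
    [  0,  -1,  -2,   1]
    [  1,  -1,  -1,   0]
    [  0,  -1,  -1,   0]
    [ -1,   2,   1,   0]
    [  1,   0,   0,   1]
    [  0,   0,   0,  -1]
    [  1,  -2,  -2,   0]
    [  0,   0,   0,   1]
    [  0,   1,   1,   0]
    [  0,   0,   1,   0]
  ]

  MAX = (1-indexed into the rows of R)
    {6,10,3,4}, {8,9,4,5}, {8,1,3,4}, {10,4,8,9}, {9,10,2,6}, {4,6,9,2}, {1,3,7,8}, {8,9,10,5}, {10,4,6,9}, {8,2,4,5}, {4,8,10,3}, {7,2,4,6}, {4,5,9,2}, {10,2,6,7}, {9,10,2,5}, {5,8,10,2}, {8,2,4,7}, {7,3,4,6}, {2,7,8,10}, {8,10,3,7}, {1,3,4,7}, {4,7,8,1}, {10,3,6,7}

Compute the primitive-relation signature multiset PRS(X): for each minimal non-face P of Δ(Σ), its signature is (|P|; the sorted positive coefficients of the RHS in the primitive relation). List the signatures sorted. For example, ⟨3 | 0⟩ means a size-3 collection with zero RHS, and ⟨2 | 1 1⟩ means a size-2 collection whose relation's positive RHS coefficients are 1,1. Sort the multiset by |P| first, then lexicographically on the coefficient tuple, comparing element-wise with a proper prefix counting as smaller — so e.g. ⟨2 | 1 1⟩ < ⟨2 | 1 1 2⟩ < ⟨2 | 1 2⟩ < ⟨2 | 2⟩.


Minimal non-faces — 17 found among 10 rays, 23 max cones:

  • {3,9}:  v_{3} + v_{9} = 0  ⟹  sig = ⟨2 | 0⟩
  • {6,8}:  v_{6} + v_{8} = 0  ⟹  sig = ⟨2 | 0⟩
  • {2,3}:  v_{2} + v_{3} = v_{7}  ⟹  sig = ⟨2 | 1⟩
  • {7,9}:  v_{7} + v_{9} = v_{2}  ⟹  sig = ⟨2 | 1⟩
  • {1,10}:  v_{1} + v_{10} = v_{3} + v_{8}  ⟹  sig = ⟨2 | 1 1⟩
  • {3,5}:  v_{3} + v_{5} = v_{2} + v_{8}  ⟹  sig = ⟨2 | 1 1⟩
  • {5,6}:  v_{5} + v_{6} = v_{2} + v_{9}  ⟹  sig = ⟨2 | 1 1⟩
  • {1,6}:  v_{1} + v_{6} = v_{3} + v_{4} + v_{7}  ⟹  sig = ⟨2 | 1 1 1⟩
  • {1,9}:  v_{1} + v_{9} = v_{4} + v_{7} + v_{8}  ⟹  sig = ⟨2 | 1 1 1⟩
  • {1,5}:  v_{1} + v_{5} = v_{2} + v_{4} + v_{7} + 2·v_{8}  ⟹  sig = ⟨2 | 1 1 1 2⟩
  • {1,2}:  v_{1} + v_{2} = v_{4} + 2·v_{7} + v_{8}  ⟹  sig = ⟨2 | 1 1 2⟩
  • {5,7}:  v_{5} + v_{7} = 2·v_{2} + v_{8}  ⟹  sig = ⟨2 | 1 2⟩
  • {4,7,10}:  v_{4} + v_{7} + v_{10} = 0  ⟹  sig = ⟨3 | 0⟩
  • {2,4,10}:  v_{2} + v_{4} + v_{10} = v_{9}  ⟹  sig = ⟨3 | 1⟩
  • {2,8,9}:  v_{2} + v_{8} + v_{9} = v_{5}  ⟹  sig = ⟨3 | 1⟩
  • {4,5,10}:  v_{4} + v_{5} + v_{10} = v_{8} + 2·v_{9}  ⟹  sig = ⟨3 | 1 2⟩
  • {3,4,7,8}:  v_{3} + v_{4} + v_{7} + v_{8} = v_{1}  ⟹  sig = ⟨4 | 1⟩

Sorted signature multiset PRS(X):
    |P|=2: 12 collections, coeffs (), (), (1), (1), (1,1), (1,1), (1,1), (1,1,1), (1,1,1), (1,1,1,2), (1,1,2), (1,2)
    |P|=3: 4 collections, coeffs (), (1), (1), (1,2)
    |P|=4: 1 collection, coeffs (1)


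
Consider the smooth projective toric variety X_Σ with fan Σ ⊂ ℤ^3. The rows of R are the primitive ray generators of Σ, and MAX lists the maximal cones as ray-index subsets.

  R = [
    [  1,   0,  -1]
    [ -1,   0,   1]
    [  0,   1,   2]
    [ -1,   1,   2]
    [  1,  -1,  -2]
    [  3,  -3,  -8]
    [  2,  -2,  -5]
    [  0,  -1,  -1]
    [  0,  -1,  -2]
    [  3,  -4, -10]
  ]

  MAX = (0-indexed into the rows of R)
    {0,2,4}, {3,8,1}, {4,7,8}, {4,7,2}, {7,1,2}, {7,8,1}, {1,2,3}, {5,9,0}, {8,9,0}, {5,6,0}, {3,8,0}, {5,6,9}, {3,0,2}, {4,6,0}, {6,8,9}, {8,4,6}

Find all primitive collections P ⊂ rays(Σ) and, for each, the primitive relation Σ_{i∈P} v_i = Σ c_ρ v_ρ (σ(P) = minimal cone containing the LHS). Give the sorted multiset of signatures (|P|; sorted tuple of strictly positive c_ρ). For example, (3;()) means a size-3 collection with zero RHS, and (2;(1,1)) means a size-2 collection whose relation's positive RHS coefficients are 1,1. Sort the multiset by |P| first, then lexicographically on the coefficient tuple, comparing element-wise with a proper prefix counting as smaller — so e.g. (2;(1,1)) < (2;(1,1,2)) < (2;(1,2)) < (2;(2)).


Δ(Σ) — 10 vertices, 24 min non-faces:

  P = {0,1}:  v_{0} + v_{1} = 0 — sig = (2;())
  P = {2,8}:  v_{2} + v_{8} = 0 — sig = (2;())
  P = {3,4}:  v_{3} + v_{4} = 0 — sig = (2;())
  P = {0,7}:  v_{0} + v_{7} = v_{4} — sig = (2;(1))
  P = {1,4}:  v_{1} + v_{4} = v_{7} — sig = (2;(1))
  P = {2,9}:  v_{2} + v_{9} = v_{5} — sig = (2;(1))
  P = {3,7}:  v_{3} + v_{7} = v_{1} — sig = (2;(1))
  P = {5,8}:  v_{5} + v_{8} = v_{9} — sig = (2;(1))
  P = {1,5}:  v_{1} + v_{5} = v_{6} + v_{8} — sig = (2;(1,1))
  P = {1,6}:  v_{1} + v_{6} = v_{4} + v_{8} — sig = (2;(1,1))
  P = {2,5}:  v_{2} + v_{5} = v_{0} + v_{6} — sig = (2;(1,1))
  P = {2,6}:  v_{2} + v_{6} = v_{0} + v_{4} — sig = (2;(1,1))
  P = {3,6}:  v_{3} + v_{6} = v_{0} + v_{8} — sig = (2;(1,1))
  P = {5,7}:  v_{5} + v_{7} = v_{4} + v_{6} + v_{8} — sig = (2;(1,1,1))
  P = {7,9}:  v_{7} + v_{9} = v_{4} + v_{6} + 2·v_{8} — sig = (2;(1,1,2))
  P = {1,9}:  v_{1} + v_{9} = v_{6} + 2·v_{8} — sig = (2;(1,2))
  P = {4,9}:  v_{4} + v_{9} = 2·v_{6} + v_{8} — sig = (2;(1,2))
  P = {6,7}:  v_{6} + v_{7} = 2·v_{4} + v_{8} — sig = (2;(1,2))
  P = {4,5}:  v_{4} + v_{5} = 2·v_{6} — sig = (2;(2))
  P = {3,5}:  v_{3} + v_{5} = 2·v_{0} + 2·v_{8} — sig = (2;(2,2))
  P = {3,9}:  v_{3} + v_{9} = 2·v_{0} + 3·v_{8} — sig = (2;(2,3))
  P = {0,4,8}:  v_{0} + v_{4} + v_{8} = v_{6} — sig = (3;(1))
  P = {0,6,8}:  v_{0} + v_{6} + v_{8} = v_{5} — sig = (3;(1))
  P = {0,6,9}:  v_{0} + v_{6} + v_{9} = 2·v_{5} — sig = (3;(2))

Sorted signature multiset PRS(X):
[(2;()), (2;()), (2;()), (2;(1)), (2;(1)), (2;(1)), (2;(1)), (2;(1)), (2;(1,1)), (2;(1,1)), (2;(1,1)), (2;(1,1)), (2;(1,1)), (2;(1,1,1)), (2;(1,1,2)), (2;(1,2)), (2;(1,2)), (2;(1,2)), (2;(2)), (2;(2,2)), (2;(2,3)), (3;(1)), (3;(1)), (3;(2))]


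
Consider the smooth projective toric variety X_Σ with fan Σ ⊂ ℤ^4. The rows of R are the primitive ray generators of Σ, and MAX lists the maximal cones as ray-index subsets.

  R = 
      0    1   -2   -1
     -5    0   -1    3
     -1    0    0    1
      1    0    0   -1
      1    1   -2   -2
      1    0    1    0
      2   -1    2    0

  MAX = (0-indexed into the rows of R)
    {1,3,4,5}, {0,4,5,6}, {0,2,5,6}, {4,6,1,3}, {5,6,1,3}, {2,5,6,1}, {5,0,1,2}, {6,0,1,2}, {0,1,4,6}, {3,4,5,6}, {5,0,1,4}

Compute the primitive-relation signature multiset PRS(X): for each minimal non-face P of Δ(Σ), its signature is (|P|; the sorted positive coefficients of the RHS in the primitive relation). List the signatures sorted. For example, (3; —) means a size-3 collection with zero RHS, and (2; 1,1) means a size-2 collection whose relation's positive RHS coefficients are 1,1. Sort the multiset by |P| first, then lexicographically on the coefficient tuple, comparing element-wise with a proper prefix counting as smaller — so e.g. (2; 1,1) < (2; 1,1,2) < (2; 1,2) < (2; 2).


Primitive collections (5):

  {2,3}:  v_{2} + v_{3} = 0  →  sig = (2; —)
  {0,3}:  v_{0} + v_{3} = v_{4}  →  sig = (2; 1)
  {2,4}:  v_{2} + v_{4} = v_{0}  →  sig = (2; 1)
  {1,4,5,6}:  v_{1} + v_{4} + v_{5} + v_{6} = v_{2}  →  sig = (4; 1)
  {0,1,5,6}:  v_{0} + v_{1} + v_{5} + v_{6} = 2·v_{2}  →  sig = (4; 2)

Hence PRS(X_Σ) =
[(2; —), (2; 1), (2; 1), (4; 1), (4; 2)]


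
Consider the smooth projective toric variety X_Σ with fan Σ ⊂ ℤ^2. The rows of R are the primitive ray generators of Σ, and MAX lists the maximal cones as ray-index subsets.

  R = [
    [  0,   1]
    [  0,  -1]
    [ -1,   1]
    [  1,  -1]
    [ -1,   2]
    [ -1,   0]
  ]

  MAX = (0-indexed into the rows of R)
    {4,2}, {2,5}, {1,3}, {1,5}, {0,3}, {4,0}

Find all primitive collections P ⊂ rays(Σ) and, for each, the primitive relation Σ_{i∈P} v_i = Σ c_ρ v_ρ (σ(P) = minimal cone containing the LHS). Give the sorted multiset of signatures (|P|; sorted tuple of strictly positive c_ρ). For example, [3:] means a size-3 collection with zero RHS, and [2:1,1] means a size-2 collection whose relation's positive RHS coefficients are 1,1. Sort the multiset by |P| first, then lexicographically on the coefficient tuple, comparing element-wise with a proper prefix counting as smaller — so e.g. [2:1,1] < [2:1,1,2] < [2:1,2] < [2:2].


Δ(Σ) — 6 vertices, 9 min non-faces:

  • {0,1}:  v_{0} + v_{1} = 0 — sig = [2:]
  • {2,3}:  v_{2} + v_{3} = 0 — sig = [2:]
  • {0,2}:  v_{0} + v_{2} = v_{4} — sig = [2:1]
  • {0,5}:  v_{0} + v_{5} = v_{2} — sig = [2:1]
  • {1,2}:  v_{1} + v_{2} = v_{5} — sig = [2:1]
  • {1,4}:  v_{1} + v_{4} = v_{2} — sig = [2:1]
  • {3,4}:  v_{3} + v_{4} = v_{0} — sig = [2:1]
  • {3,5}:  v_{3} + v_{5} = v_{1} — sig = [2:1]
  • {4,5}:  v_{4} + v_{5} = 2·v_{2} — sig = [2:2]

Signatures (|P|; sorted positive RHS coefficients), sorted:
    |P|=2: 9 collections, coeffs (), (), (1), (1), (1), (1), (1), (1), (2)


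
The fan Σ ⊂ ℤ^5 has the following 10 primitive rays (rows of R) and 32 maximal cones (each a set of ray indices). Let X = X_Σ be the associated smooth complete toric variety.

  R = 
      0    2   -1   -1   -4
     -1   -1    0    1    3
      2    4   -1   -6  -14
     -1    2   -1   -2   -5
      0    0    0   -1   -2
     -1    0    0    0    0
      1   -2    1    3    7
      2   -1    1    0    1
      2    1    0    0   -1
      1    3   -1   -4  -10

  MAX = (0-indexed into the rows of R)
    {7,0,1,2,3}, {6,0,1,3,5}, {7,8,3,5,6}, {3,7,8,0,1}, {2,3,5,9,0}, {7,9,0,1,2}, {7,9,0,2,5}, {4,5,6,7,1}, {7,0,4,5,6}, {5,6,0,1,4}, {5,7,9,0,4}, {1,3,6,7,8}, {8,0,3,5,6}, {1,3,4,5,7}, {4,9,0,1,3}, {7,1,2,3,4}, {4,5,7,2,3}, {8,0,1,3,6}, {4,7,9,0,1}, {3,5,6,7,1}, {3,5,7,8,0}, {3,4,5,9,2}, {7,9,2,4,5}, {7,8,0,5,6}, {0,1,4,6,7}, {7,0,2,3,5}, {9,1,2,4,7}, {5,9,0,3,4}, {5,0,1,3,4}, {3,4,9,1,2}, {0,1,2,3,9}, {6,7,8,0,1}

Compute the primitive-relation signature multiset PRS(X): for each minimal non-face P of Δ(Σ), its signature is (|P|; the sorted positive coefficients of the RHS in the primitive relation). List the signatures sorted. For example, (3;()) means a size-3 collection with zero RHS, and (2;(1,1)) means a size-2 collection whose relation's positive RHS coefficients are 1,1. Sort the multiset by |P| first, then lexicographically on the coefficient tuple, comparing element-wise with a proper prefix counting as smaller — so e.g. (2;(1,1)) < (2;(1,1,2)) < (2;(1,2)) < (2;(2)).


Primitive collections (14):

  • {4,8}:  v_{4} + v_{8} = v_{0} + v_{7}  ⟹  sig = (2;(1,1))
  • {6,9}:  v_{6} + v_{9} = v_{0} + v_{7}  ⟹  sig = (2;(1,1))
  • {2,6}:  v_{2} + v_{6} = v_{0} + v_{3} + 2·v_{7}  ⟹  sig = (2;(1,1,2))
  • {8,9}:  v_{8} + v_{9} = 2·v_{0} + v_{3} + 2·v_{7}  ⟹  sig = (2;(1,2,2))
  • {2,8}:  v_{2} + v_{8} = 2·v_{0} + 2·v_{3} + 3·v_{7}  ⟹  sig = (2;(2,2,3))
  • {3,4,6}:  v_{3} + v_{4} + v_{6} = 0  ⟹  sig = (3;())
  • {3,7,9}:  v_{3} + v_{7} + v_{9} = v_{2}  ⟹  sig = (3;(1))
  • {1,5,8}:  v_{1} + v_{5} + v_{8} = v_{3} + v_{6}  ⟹  sig = (3;(1,1))
  • {1,5,9}:  v_{1} + v_{5} + v_{9} = v_{3} + v_{4}  ⟹  sig = (3;(1,1))
  • {1,2,5}:  v_{1} + v_{2} + v_{5} = 2·v_{3} + v_{4} + v_{7}  ⟹  sig = (3;(1,1,2))
  • {0,2,4}:  v_{0} + v_{2} + v_{4} = 2·v_{9}  ⟹  sig = (3;(2))
  • {0,1,5,7}:  v_{0} + v_{1} + v_{5} + v_{7} = 0  ⟹  sig = (4;())
  • {0,3,4,7}:  v_{0} + v_{3} + v_{4} + v_{7} = v_{9}  ⟹  sig = (4;(1))
  • {0,3,6,7}:  v_{0} + v_{3} + v_{6} + v_{7} = v_{8}  ⟹  sig = (4;(1))

Sorted signature multiset PRS(X):
{ (2;(1,1)) ×2,  (2;(1,1,2)),  (2;(1,2,2)),  (2;(2,2,3)),  (3;()),  (3;(1)),  (3;(1,1)) ×2,  (3;(1,1,2)),  (3;(2)),  (4;()),  (4;(1)) ×2 }


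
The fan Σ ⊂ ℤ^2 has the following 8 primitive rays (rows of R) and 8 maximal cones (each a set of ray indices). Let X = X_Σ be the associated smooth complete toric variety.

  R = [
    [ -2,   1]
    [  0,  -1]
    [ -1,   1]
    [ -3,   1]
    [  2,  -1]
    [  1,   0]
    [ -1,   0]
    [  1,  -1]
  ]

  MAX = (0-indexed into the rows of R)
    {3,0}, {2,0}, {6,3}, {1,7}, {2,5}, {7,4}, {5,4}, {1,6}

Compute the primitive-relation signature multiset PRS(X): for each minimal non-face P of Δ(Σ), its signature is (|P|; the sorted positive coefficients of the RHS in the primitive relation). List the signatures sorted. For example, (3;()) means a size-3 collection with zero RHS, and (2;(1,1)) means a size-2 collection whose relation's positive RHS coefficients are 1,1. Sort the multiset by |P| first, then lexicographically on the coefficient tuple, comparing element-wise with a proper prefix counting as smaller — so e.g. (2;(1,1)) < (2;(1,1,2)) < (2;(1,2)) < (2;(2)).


20 collections generate NE(X_Σ); each relation:

  {0,4}:  v_{0} + v_{4} = 0  so sig = (2;())
  {2,7}:  v_{2} + v_{7} = 0  so sig = (2;())
  {5,6}:  v_{5} + v_{6} = 0  so sig = (2;())
  {0,5}:  v_{0} + v_{5} = v_{2}  so sig = (2;(1))
  {0,6}:  v_{0} + v_{6} = v_{3}  so sig = (2;(1))
  {0,7}:  v_{0} + v_{7} = v_{6}  so sig = (2;(1))
  {1,2}:  v_{1} + v_{2} = v_{6}  so sig = (2;(1))
  {1,5}:  v_{1} + v_{5} = v_{7}  so sig = (2;(1))
  {2,4}:  v_{2} + v_{4} = v_{5}  so sig = (2;(1))
  {2,6}:  v_{2} + v_{6} = v_{0}  so sig = (2;(1))
  {3,4}:  v_{3} + v_{4} = v_{6}  so sig = (2;(1))
  {3,5}:  v_{3} + v_{5} = v_{0}  so sig = (2;(1))
  {4,6}:  v_{4} + v_{6} = v_{7}  so sig = (2;(1))
  {5,7}:  v_{5} + v_{7} = v_{4}  so sig = (2;(1))
  {6,7}:  v_{6} + v_{7} = v_{1}  so sig = (2;(1))
  {0,1}:  v_{0} + v_{1} = 2·v_{6}  so sig = (2;(2))
  {1,4}:  v_{1} + v_{4} = 2·v_{7}  so sig = (2;(2))
  {2,3}:  v_{2} + v_{3} = 2·v_{0}  so sig = (2;(2))
  {3,7}:  v_{3} + v_{7} = 2·v_{6}  so sig = (2;(2))
  {1,3}:  v_{1} + v_{3} = 3·v_{6}  so sig = (2;(3))

Hence PRS(X_Σ) =
    (2;())
    (2;())
    (2;())
    (2;(1))
    (2;(1))
    (2;(1))
    (2;(1))
    (2;(1))
    (2;(1))
    (2;(1))
    (2;(1))
    (2;(1))
    (2;(1))
    (2;(1))
    (2;(1))
    (2;(2))
    (2;(2))
    (2;(2))
    (2;(2))
    (2;(3))


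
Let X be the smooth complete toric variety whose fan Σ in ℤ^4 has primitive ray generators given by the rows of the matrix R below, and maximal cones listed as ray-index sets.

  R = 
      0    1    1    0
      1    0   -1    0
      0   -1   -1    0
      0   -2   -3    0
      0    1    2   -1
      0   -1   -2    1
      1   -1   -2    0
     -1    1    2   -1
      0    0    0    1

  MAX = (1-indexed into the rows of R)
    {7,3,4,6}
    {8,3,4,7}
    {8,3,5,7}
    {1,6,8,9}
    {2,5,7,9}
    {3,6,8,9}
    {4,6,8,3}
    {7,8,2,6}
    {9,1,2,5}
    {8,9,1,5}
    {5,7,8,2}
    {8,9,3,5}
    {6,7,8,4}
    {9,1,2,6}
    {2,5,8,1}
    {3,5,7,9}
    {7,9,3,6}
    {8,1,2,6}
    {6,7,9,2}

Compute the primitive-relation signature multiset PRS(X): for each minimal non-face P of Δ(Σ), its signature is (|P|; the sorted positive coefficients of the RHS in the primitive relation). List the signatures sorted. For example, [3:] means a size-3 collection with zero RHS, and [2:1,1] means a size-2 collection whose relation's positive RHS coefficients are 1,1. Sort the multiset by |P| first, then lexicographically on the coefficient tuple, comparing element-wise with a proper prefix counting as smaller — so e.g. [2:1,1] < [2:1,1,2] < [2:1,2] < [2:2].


11 minimal non-faces of Δ(Σ) (on 9 rays):

  P={1,3}:  v_{1} + v_{3} = 0  so sig = [2:]
  P={5,6}:  v_{5} + v_{6} = 0  so sig = [2:]
  P={1,7}:  v_{1} + v_{7} = v_{2}  so sig = [2:1]
  P={2,3}:  v_{2} + v_{3} = v_{7}  so sig = [2:1]
  P={4,9}:  v_{4} + v_{9} = v_{3} + v_{6}  so sig = [2:1,1]
  P={1,4}:  v_{1} + v_{4} = v_{6} + v_{7} + v_{8}  so sig = [2:1,1,1]
  P={4,5}:  v_{4} + v_{5} = v_{3} + v_{7} + v_{8}  so sig = [2:1,1,1]
  P={2,4}:  v_{2} + v_{4} = v_{6} + 2·v_{7} + v_{8}  so sig = [2:1,1,2]
  P={7,8,9}:  v_{7} + v_{8} + v_{9} = 0  so sig = [3:]
  P={2,8,9}:  v_{2} + v_{8} + v_{9} = v_{1}  so sig = [3:1]
  P={3,6,7,8}:  v_{3} + v_{6} + v_{7} + v_{8} = v_{4}  so sig = [4:1]

Hence PRS(X_Σ) =
    |P|=2: 8 collections, coeffs (), (), (1), (1), (1,1), (1,1,1), (1,1,1), (1,1,2)
    |P|=3: 2 collections, coeffs (), (1)
    |P|=4: 1 collection, coeffs (1)


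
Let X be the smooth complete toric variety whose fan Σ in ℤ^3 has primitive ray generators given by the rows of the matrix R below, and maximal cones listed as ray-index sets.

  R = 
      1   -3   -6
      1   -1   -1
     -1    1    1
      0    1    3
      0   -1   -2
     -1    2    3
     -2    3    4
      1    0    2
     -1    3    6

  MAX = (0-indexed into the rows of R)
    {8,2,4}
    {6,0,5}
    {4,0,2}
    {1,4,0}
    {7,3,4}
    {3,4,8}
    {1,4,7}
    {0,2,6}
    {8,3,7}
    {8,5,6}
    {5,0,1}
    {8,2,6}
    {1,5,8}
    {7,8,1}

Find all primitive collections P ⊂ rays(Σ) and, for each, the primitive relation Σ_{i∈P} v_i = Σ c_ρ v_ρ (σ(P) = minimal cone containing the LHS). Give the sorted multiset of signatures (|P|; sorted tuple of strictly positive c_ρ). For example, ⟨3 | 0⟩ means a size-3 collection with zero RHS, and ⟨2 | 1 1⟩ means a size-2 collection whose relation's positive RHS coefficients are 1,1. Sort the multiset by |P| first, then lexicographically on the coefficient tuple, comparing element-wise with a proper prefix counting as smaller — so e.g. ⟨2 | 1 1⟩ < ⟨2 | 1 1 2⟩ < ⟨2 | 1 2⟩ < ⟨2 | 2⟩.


The 17 primitive collections of Σ (r=9, n=3):

  P = {0,8}:  v_{0} + v_{8} = 0 ; sig = ⟨2 | 0⟩
  P = {1,2}:  v_{1} + v_{2} = 0 ; sig = ⟨2 | 0⟩
  P = {1,3}:  v_{1} + v_{3} = v_{7} ; sig = ⟨2 | 1⟩
  P = {1,6}:  v_{1} + v_{6} = v_{5} ; sig = ⟨2 | 1⟩
  P = {2,5}:  v_{2} + v_{5} = v_{6} ; sig = ⟨2 | 1⟩
  P = {2,7}:  v_{2} + v_{7} = v_{3} ; sig = ⟨2 | 1⟩
  P = {3,5}:  v_{3} + v_{5} = v_{8} ; sig = ⟨2 | 1⟩
  P = {4,5}:  v_{4} + v_{5} = v_{2} ; sig = ⟨2 | 1⟩
  P = {6,7}:  v_{6} + v_{7} = v_{8} ; sig = ⟨2 | 1⟩
  P = {0,3}:  v_{0} + v_{3} = v_{1} + v_{4} ; sig = ⟨2 | 1 1⟩
  P = {2,3}:  v_{2} + v_{3} = v_{4} + v_{8} ; sig = ⟨2 | 1 1⟩
  P = {3,6}:  v_{3} + v_{6} = v_{2} + v_{8} ; sig = ⟨2 | 1 1⟩
  P = {5,7}:  v_{5} + v_{7} = v_{1} + v_{8} ; sig = ⟨2 | 1 1⟩
  P = {0,7}:  v_{0} + v_{7} = 2·v_{1} + v_{4} ; sig = ⟨2 | 1 2⟩
  P = {4,6}:  v_{4} + v_{6} = 2·v_{2} ; sig = ⟨2 | 2⟩
  P = {1,4,8}:  v_{1} + v_{4} + v_{8} = v_{3} ; sig = ⟨3 | 1⟩
  P = {4,7,8}:  v_{4} + v_{7} + v_{8} = 2·v_{3} ; sig = ⟨3 | 2⟩

Sorted signature multiset PRS(X):
[⟨2 | 0⟩, ⟨2 | 0⟩, ⟨2 | 1⟩, ⟨2 | 1⟩, ⟨2 | 1⟩, ⟨2 | 1⟩, ⟨2 | 1⟩, ⟨2 | 1⟩, ⟨2 | 1⟩, ⟨2 | 1 1⟩, ⟨2 | 1 1⟩, ⟨2 | 1 1⟩, ⟨2 | 1 1⟩, ⟨2 | 1 2⟩, ⟨2 | 2⟩, ⟨3 | 1⟩, ⟨3 | 2⟩]


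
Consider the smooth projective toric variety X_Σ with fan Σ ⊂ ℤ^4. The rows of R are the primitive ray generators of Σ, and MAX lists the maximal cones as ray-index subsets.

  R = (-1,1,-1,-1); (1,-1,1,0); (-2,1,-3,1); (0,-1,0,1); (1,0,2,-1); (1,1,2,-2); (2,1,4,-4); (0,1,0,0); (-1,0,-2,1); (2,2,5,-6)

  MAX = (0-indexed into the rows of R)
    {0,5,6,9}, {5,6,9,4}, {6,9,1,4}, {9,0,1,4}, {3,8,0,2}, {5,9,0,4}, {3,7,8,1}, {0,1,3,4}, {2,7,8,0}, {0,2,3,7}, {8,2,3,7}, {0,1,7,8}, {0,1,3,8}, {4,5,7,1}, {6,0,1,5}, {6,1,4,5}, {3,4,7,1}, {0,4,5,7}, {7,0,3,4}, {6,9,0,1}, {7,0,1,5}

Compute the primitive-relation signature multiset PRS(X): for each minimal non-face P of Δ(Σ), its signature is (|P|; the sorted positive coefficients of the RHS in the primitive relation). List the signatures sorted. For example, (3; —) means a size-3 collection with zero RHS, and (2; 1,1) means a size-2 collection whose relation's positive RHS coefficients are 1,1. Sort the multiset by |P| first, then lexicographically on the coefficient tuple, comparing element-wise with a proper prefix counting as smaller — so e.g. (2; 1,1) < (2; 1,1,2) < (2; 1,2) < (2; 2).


|primitive collections| = 20. Relations:

  P = {4,8}:  v_{4} + v_{8} = 0  so sig = (2; —)
  P = {1,2}:  v_{1} + v_{2} = v_{8}  so sig = (2; 1)
  P = {3,5}:  v_{3} + v_{5} = v_{4}  so sig = (2; 1)
  P = {2,5}:  v_{2} + v_{5} = v_{0} + v_{7}  so sig = (2; 1,1)
  P = {2,6}:  v_{2} + v_{6} = v_{0} + v_{5}  so sig = (2; 1,1)
  P = {8,9}:  v_{8} + v_{9} = v_{0} + v_{6}  so sig = (2; 1,1)
  P = {2,4}:  v_{2} + v_{4} = v_{0} + v_{3} + v_{7}  so sig = (2; 1,1,1)
  P = {5,8}:  v_{5} + v_{8} = v_{0} + v_{1} + v_{7}  so sig = (2; 1,1,1)
  P = {6,8}:  v_{6} + v_{8} = v_{0} + v_{1} + v_{5}  so sig = (2; 1,1,1)
  P = {2,9}:  v_{2} + v_{9} = 2·v_{0} + v_{4} + v_{5}  so sig = (2; 1,1,2)
  P = {3,6}:  v_{3} + v_{6} = v_{0} + v_{1} + 2·v_{4}  so sig = (2; 1,1,2)
  P = {7,9}:  v_{7} + v_{9} = v_{0} + v_{4} + 2·v_{5}  so sig = (2; 1,1,2)
  P = {3,9}:  v_{3} + v_{9} = 2·v_{0} + v_{1} + 3·v_{4}  so sig = (2; 1,2,3)
  P = {6,7}:  v_{6} + v_{7} = 2·v_{5}  so sig = (2; 2)
  P = {0,4,6}:  v_{0} + v_{4} + v_{6} = v_{9}  so sig = (3; 1)
  P = {1,5,9}:  v_{1} + v_{5} + v_{9} = 2·v_{6}  so sig = (3; 2)
  P = {0,1,3,7}:  v_{0} + v_{1} + v_{3} + v_{7} = 0  so sig = (4; —)
  P = {0,1,4,5}:  v_{0} + v_{1} + v_{4} + v_{5} = v_{6}  so sig = (4; 1)
  P = {0,1,4,7}:  v_{0} + v_{1} + v_{4} + v_{7} = v_{5}  so sig = (4; 1)
  P = {0,3,7,8}:  v_{0} + v_{3} + v_{7} + v_{8} = v_{2}  so sig = (4; 1)

Signatures (|P|; sorted positive RHS coefficients), sorted:
{ (2; —),  (2; 1) ×2,  (2; 1,1) ×3,  (2; 1,1,1) ×3,  (2; 1,1,2) ×3,  (2; 1,2,3),  (2; 2),  (3; 1),  (3; 2),  (4; —),  (4; 1) ×3 }


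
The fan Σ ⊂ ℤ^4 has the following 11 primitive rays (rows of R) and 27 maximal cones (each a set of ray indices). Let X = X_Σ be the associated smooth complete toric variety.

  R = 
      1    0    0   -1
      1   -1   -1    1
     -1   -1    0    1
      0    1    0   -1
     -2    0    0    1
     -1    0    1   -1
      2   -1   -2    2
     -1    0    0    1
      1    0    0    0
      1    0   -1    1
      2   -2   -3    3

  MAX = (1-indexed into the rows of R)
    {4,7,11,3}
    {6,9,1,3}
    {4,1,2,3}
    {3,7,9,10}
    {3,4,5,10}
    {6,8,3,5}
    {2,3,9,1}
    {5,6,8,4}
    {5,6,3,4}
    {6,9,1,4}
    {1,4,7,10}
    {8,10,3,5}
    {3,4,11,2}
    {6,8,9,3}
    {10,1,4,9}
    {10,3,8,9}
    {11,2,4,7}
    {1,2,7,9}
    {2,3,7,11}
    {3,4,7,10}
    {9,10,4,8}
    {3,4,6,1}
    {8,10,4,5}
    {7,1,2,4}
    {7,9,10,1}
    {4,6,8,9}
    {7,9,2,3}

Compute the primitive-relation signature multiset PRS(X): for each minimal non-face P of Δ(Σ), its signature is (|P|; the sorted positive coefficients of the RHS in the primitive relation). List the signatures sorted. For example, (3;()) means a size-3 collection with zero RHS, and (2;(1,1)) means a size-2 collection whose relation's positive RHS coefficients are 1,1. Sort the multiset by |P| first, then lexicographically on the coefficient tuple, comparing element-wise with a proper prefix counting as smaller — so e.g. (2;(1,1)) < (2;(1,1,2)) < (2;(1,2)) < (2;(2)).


24 collections generate NE(X_Σ); each relation:

  {1,8}:  v_{1} + v_{8} = 0 — sig = (2;())
  {6,10}:  v_{6} + v_{10} = 0 — sig = (2;())
  {2,10}:  v_{2} + v_{10} = v_{7} — sig = (2;(1))
  {5,9}:  v_{5} + v_{9} = v_{8} — sig = (2;(1))
  {6,7}:  v_{6} + v_{7} = v_{2} — sig = (2;(1))
  {1,5}:  v_{1} + v_{5} = v_{3} + v_{4} — sig = (2;(1,1))
  {2,6}:  v_{2} + v_{6} = v_{1} + v_{3} — sig = (2;(1,1))
  {2,8}:  v_{2} + v_{8} = v_{3} + v_{10} — sig = (2;(1,1))
  {9,11}:  v_{9} + v_{11} = v_{2} + v_{7} — sig = (2;(1,1))
  {8,11}:  v_{8} + v_{11} = 2·v_{3} + v_{4} + v_{7} + v_{10} — sig = (2;(1,1,1,2))
  {2,5}:  v_{2} + v_{5} = 2·v_{3} + v_{4} + v_{10} — sig = (2;(1,1,2))
  {6,11}:  v_{6} + v_{11} = 2·v_{2} + v_{3} + v_{4} — sig = (2;(1,1,2))
  {10,11}:  v_{10} + v_{11} = v_{3} + v_{4} + 2·v_{7} — sig = (2;(1,1,2))
  {5,11}:  v_{5} + v_{11} = 3·v_{3} + 2·v_{4} + v_{7} + v_{10} — sig = (2;(1,1,2,3))
  {7,8}:  v_{7} + v_{8} = v_{3} + 2·v_{10} — sig = (2;(1,2))
  {5,7}:  v_{5} + v_{7} = 2·v_{3} + v_{4} + 2·v_{10} — sig = (2;(1,2,2))
  {1,11}:  v_{1} + v_{11} = 3·v_{2} + v_{4} — sig = (2;(1,3))
  {3,4,9}:  v_{3} + v_{4} + v_{9} = 0 — sig = (3;())
  {1,3,10}:  v_{1} + v_{3} + v_{10} = v_{2} — sig = (3;(1))
  {3,4,8}:  v_{3} + v_{4} + v_{8} = v_{5} — sig = (3;(1))
  {2,4,9}:  v_{2} + v_{4} + v_{9} = v_{1} + v_{10} — sig = (3;(1,1))
  {4,7,9}:  v_{4} + v_{7} + v_{9} = v_{1} + 2·v_{10} — sig = (3;(1,2))
  {1,3,7}:  v_{1} + v_{3} + v_{7} = 2·v_{2} — sig = (3;(2))
  {2,3,4,7}:  v_{2} + v_{3} + v_{4} + v_{7} = v_{11} — sig = (4;(1))

Signatures (|P|; sorted positive RHS coefficients), sorted:
    |P|=2: 17 collections, coeffs (), (), (1), (1), (1), (1,1), (1,1), (1,1), (1,1), (1,1,1,2), (1,1,2), (1,1,2), (1,1,2), (1,1,2,3), (1,2), (1,2,2), (1,3)
    |P|=3: 6 collections, coeffs (), (1), (1), (1,1), (1,2), (2)
    |P|=4: 1 collection, coeffs (1)


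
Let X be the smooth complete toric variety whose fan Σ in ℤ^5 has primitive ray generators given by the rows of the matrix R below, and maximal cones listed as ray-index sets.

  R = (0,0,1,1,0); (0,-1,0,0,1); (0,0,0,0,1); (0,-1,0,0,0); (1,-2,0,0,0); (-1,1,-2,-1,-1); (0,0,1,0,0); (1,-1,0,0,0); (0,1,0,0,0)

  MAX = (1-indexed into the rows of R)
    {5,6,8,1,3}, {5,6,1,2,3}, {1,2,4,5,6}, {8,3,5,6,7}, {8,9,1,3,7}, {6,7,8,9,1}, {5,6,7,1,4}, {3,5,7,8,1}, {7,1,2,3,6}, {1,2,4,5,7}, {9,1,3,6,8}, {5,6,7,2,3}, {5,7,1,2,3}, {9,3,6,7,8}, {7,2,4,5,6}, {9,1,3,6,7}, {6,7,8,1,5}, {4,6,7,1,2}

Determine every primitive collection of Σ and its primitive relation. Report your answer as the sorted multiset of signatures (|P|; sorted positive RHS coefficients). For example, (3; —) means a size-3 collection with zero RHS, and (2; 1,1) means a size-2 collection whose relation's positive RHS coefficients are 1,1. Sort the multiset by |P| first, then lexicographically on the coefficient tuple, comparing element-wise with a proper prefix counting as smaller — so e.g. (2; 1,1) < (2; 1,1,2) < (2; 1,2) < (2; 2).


9 minimal non-faces of Δ(Σ) (on 9 rays):

  P={4,9}:  v_{4} + v_{9} = 0  ⟹  sig = (2; —)
  P={2,9}:  v_{2} + v_{9} = v_{3}  ⟹  sig = (2; 1)
  P={3,4}:  v_{3} + v_{4} = v_{2}  ⟹  sig = (2; 1)
  P={4,8}:  v_{4} + v_{8} = v_{5}  ⟹  sig = (2; 1)
  P={5,9}:  v_{5} + v_{9} = v_{8}  ⟹  sig = (2; 1)
  P={2,8}:  v_{2} + v_{8} = v_{3} + v_{5}  ⟹  sig = (2; 1,1)
  P={1,3,6,7,8}:  v_{1} + v_{3} + v_{6} + v_{7} + v_{8} = 0  ⟹  sig = (5; —)
  P={1,3,5,6,7}:  v_{1} + v_{3} + v_{5} + v_{6} + v_{7} = v_{4}  ⟹  sig = (5; 1)
  P={1,2,5,6,7}:  v_{1} + v_{2} + v_{5} + v_{6} + v_{7} = 2·v_{4}  ⟹  sig = (5; 2)

so the primitive-relation signature multiset is
    |P|=2: 6 collections, coeffs (), (1), (1), (1), (1), (1,1)
    |P|=5: 3 collections, coeffs (), (1), (2)
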